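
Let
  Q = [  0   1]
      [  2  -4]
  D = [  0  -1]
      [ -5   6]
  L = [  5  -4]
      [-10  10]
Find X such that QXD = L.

X = [[-3, -1], [-2, -1]]

Isolating X: multiply by Q⁻¹ from the left and D⁻¹ from the right, so X = Q⁻¹LD⁻¹.
det Q = -2; the adjugate gives Q⁻¹ = [[2, 1/2], [1, 0]].
D has determinant -5; D⁻¹ = [[-6/5, -1/5], [-1, 0]].
Q⁻¹L = [[5, -3], [5, -4]].
X = (Q⁻¹L)D⁻¹ = [[-3, -1], [-2, -1]].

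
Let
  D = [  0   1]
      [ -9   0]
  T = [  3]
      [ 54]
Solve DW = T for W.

D is on the left of W, so left-multiply by D⁻¹: W = D⁻¹T.
D has determinant 9; D⁻¹ = [[0, -1/9], [1, 0]].
W = D⁻¹T = [[0, -1/9], [1, 0]] · [[3], [54]] = [[-6], [3]].

W = [[-6], [3]]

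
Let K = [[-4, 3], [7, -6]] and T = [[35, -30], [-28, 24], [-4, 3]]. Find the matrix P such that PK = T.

P = [[0, 5], [0, -4], [1, 0]]

K is on the right of P, so right-multiply by K⁻¹: P = TK⁻¹.
det K = 3, so K⁻¹ = [[-2, -1], [-7/3, -4/3]].
P = TK⁻¹ = [[35, -30], [-28, 24], [-4, 3]] · [[-2, -1], [-7/3, -4/3]] = [[0, 5], [0, -4], [1, 0]].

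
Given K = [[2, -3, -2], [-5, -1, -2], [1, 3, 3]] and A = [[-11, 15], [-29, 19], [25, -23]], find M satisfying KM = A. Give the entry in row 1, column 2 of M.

K is on the left of M, so left-multiply by K⁻¹: M = K⁻¹A.
det K = -5; the adjugate gives K⁻¹ = [[-3/5, -3/5, -4/5], [-13/5, -8/5, -14/5], [14/5, 9/5, 17/5]].
M = K⁻¹A = [[-3/5, -3/5, -4/5], [-13/5, -8/5, -14/5], [14/5, 9/5, 17/5]] · [[-11, 15], [-29, 19], [25, -23]] = [[4, -2], [5, -5], [2, -2]].

-2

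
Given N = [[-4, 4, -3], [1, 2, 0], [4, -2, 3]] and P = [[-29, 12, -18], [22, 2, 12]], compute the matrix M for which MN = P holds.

Since N sits to the right of M, M = PN⁻¹.
N has determinant -6; N⁻¹ = [[-1, 1, -1], [1/2, 0, 1/2], [5/3, -4/3, 2]].
M = PN⁻¹ = [[-29, 12, -18], [22, 2, 12]] · [[-1, 1, -1], [1/2, 0, 1/2], [5/3, -4/3, 2]] = [[5, -5, -1], [-1, 6, 3]].

M = [[5, -5, -1], [-1, 6, 3]]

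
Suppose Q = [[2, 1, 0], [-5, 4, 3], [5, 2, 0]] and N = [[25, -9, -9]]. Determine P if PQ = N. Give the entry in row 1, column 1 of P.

-5

Right-multiplying both sides by Q⁻¹ gives P = NQ⁻¹.
Q has determinant 3; Q⁻¹ = [[-2, 0, 1], [5, 0, -2], [-10, 1/3, 13/3]].
P = NQ⁻¹ = [[25, -9, -9]] · [[-2, 0, 1], [5, 0, -2], [-10, 1/3, 13/3]] = [[-5, -3, 4]].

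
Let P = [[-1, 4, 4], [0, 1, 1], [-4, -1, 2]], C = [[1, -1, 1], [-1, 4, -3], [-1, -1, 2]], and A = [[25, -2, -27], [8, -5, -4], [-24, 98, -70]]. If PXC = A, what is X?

X = [[0, -5, -2], [-2, -4, -2], [1, 1, -4]]

Left-multiply by P⁻¹ and right-multiply by C⁻¹: X = P⁻¹AC⁻¹.
det P = -3; the adjugate gives P⁻¹ = [[-1, 4, 0], [4/3, -14/3, -1/3], [-4/3, 17/3, 1/3]].
det C = 5; the adjugate gives C⁻¹ = [[1, 1/5, -1/5], [1, 3/5, 2/5], [1, 2/5, 3/5]].
P⁻¹A = [[7, -18, 11], [4, -12, 6], [4, 7, -10]].
X = (P⁻¹A)C⁻¹ = [[0, -5, -2], [-2, -4, -2], [1, 1, -4]].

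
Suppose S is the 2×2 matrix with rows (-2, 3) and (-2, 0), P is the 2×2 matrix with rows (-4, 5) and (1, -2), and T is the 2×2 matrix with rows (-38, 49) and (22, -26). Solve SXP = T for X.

X = [[3, 1], [5, 0]]

Left-multiply by S⁻¹ and right-multiply by P⁻¹: X = S⁻¹TP⁻¹.
det S = 6; the adjugate gives S⁻¹ = [[0, -1/2], [1/3, -1/3]].
det P = 3, so P⁻¹ = [[-2/3, -5/3], [-1/3, -4/3]].
S⁻¹T = [[-11, 13], [-20, 25]].
X = (S⁻¹T)P⁻¹ = [[3, 1], [5, 0]].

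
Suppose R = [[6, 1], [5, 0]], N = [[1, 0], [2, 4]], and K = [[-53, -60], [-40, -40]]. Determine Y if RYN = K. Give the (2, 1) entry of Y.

Isolating Y: multiply by R⁻¹ from the left and N⁻¹ from the right, so Y = R⁻¹KN⁻¹.
det R = -5, so R⁻¹ = [[0, 1/5], [1, -6/5]].
N has determinant 4; N⁻¹ = [[1, 0], [-1/2, 1/4]].
R⁻¹K = [[-8, -8], [-5, -12]].
Y = (R⁻¹K)N⁻¹ = [[-4, -2], [1, -3]].

1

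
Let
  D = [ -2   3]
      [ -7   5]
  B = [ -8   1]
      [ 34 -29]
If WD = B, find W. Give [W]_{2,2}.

D is on the right of W, so right-multiply by D⁻¹: W = BD⁻¹.
det D = 11, so D⁻¹ = [[5/11, -3/11], [7/11, -2/11]].
W = BD⁻¹ = [[-8, 1], [34, -29]] · [[5/11, -3/11], [7/11, -2/11]] = [[-3, 2], [-3, -4]].

-4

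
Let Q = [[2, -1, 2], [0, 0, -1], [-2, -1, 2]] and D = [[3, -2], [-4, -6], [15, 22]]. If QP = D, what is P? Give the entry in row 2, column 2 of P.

Left-multiplying both sides by Q⁻¹ gives P = Q⁻¹D.
det Q = -4; the adjugate gives Q⁻¹ = [[1/4, 0, -1/4], [-1/2, -2, -1/2], [0, -1, 0]].
P = Q⁻¹D = [[1/4, 0, -1/4], [-1/2, -2, -1/2], [0, -1, 0]] · [[3, -2], [-4, -6], [15, 22]] = [[-3, -6], [-1, 2], [4, 6]].

2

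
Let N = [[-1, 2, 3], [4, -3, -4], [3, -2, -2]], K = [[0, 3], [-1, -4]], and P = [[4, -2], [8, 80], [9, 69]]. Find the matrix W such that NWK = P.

W = [[3, -5], [0, 0], [-1, -3]]

Isolating W: multiply by N⁻¹ from the left and K⁻¹ from the right, so W = N⁻¹PK⁻¹.
det N = -3, so N⁻¹ = [[2/3, 2/3, -1/3], [4/3, 7/3, -8/3], [-1/3, -4/3, 5/3]].
K has determinant 3; K⁻¹ = [[-4/3, -1], [1/3, 0]].
N⁻¹P = [[5, 29], [0, 0], [3, 9]].
W = (N⁻¹P)K⁻¹ = [[3, -5], [0, 0], [-1, -3]].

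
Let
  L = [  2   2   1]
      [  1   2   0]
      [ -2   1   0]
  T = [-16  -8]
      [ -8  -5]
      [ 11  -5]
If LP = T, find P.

Left-multiplying both sides by L⁻¹ gives P = L⁻¹T.
det L = 5, so L⁻¹ = [[0, 1/5, -2/5], [0, 2/5, 1/5], [1, -6/5, 2/5]].
P = L⁻¹T = [[0, 1/5, -2/5], [0, 2/5, 1/5], [1, -6/5, 2/5]] · [[-16, -8], [-8, -5], [11, -5]] = [[-6, 1], [-1, -3], [-2, -4]].

P = [[-6, 1], [-1, -3], [-2, -4]]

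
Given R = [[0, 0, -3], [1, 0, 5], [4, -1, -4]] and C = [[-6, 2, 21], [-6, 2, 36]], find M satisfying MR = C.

M = [[-1, 2, -2], [-6, 2, -2]]

Right-multiplying both sides by R⁻¹ gives M = CR⁻¹.
det R = 3; the adjugate gives R⁻¹ = [[5/3, 1, 0], [8, 4, -1], [-1/3, 0, 0]].
M = CR⁻¹ = [[-6, 2, 21], [-6, 2, 36]] · [[5/3, 1, 0], [8, 4, -1], [-1/3, 0, 0]] = [[-1, 2, -2], [-6, 2, -2]].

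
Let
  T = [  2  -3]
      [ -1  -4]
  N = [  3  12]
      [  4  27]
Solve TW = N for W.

W = [[0, -3], [-1, -6]]

Left-multiplying both sides by T⁻¹ gives W = T⁻¹N.
T has determinant -11; T⁻¹ = [[4/11, -3/11], [-1/11, -2/11]].
W = T⁻¹N = [[4/11, -3/11], [-1/11, -2/11]] · [[3, 12], [4, 27]] = [[0, -3], [-1, -6]].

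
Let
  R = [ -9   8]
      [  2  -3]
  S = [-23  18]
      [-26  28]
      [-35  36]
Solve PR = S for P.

Right-multiplying both sides by R⁻¹ gives P = SR⁻¹.
det R = 11; the adjugate gives R⁻¹ = [[-3/11, -8/11], [-2/11, -9/11]].
P = SR⁻¹ = [[-23, 18], [-26, 28], [-35, 36]] · [[-3/11, -8/11], [-2/11, -9/11]] = [[3, 2], [2, -4], [3, -4]].

P = [[3, 2], [2, -4], [3, -4]]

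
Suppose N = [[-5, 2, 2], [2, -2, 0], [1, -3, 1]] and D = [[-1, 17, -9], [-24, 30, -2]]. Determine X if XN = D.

N is on the right of X, so right-multiply by N⁻¹: X = DN⁻¹.
N has determinant -2; N⁻¹ = [[1, 4, -2], [1, 7/2, -2], [2, 13/2, -3]].
X = DN⁻¹ = [[-1, 17, -9], [-24, 30, -2]] · [[1, 4, -2], [1, 7/2, -2], [2, 13/2, -3]] = [[-2, -3, -5], [2, -4, -6]].

X = [[-2, -3, -5], [2, -4, -6]]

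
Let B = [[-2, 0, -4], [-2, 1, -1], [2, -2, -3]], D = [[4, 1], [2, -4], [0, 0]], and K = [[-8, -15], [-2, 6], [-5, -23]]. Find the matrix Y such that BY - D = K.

Y = [[0, -3], [1, 1], [1, 5]]

BY = K + D = [[-4, -14], [0, 2], [-5, -23]].
Since B multiplies Y on the left, Y = B⁻¹(K + D).
det B = 2; the adjugate gives B⁻¹ = [[-5/2, 4, 2], [-4, 7, 3], [1, -2, -1]].
Y = B⁻¹(K + D) = [[0, -3], [1, 1], [1, 5]].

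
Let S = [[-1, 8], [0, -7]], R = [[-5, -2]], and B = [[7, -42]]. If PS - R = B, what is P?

PS = B + R = [[2, -44]].
Right-multiplying both sides by S⁻¹ gives P = (B + R)S⁻¹.
S has determinant 7; S⁻¹ = [[-1, -8/7], [0, -1/7]].
P = (B + R)S⁻¹ = [[-2, 4]].

P = [[-2, 4]]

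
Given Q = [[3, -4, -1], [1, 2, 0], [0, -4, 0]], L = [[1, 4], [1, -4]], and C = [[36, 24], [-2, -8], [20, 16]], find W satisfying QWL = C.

W = [[4, 4], [-3, -2], [3, 5]]

Isolating W: multiply by Q⁻¹ from the left and L⁻¹ from the right, so W = Q⁻¹CL⁻¹.
Q has determinant 4; Q⁻¹ = [[0, 1, 1/2], [0, 0, -1/4], [-1, 3, 5/2]].
det L = -8, so L⁻¹ = [[1/2, 1/2], [1/8, -1/8]].
Q⁻¹C = [[8, 0], [-5, -4], [8, -8]].
W = (Q⁻¹C)L⁻¹ = [[4, 4], [-3, -2], [3, 5]].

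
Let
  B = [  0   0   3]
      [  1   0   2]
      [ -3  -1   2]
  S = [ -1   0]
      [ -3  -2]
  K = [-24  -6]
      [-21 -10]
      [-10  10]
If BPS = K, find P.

P = [[-4, 3], [-3, -2], [5, 1]]

P = B⁻¹KS⁻¹ (apply B⁻¹ on the left and S⁻¹ on the right).
det B = -3; the adjugate gives B⁻¹ = [[-2/3, 1, 0], [8/3, -3, -1], [1/3, 0, 0]].
det S = 2; the adjugate gives S⁻¹ = [[-1, 0], [3/2, -1/2]].
B⁻¹K = [[-5, -6], [9, 4], [-8, -2]].
P = (B⁻¹K)S⁻¹ = [[-4, 3], [-3, -2], [5, 1]].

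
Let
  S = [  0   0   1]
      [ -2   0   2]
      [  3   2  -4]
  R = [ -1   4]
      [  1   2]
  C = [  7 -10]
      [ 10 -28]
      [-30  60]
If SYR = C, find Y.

Y = [[0, 2], [2, -2], [-4, 3]]

Isolating Y: multiply by S⁻¹ from the left and R⁻¹ from the right, so Y = S⁻¹CR⁻¹.
S has determinant -4; S⁻¹ = [[1, -1/2, 0], [1/2, 3/4, 1/2], [1, 0, 0]].
det R = -6, so R⁻¹ = [[-1/3, 2/3], [1/6, 1/6]].
S⁻¹C = [[2, 4], [-4, 4], [7, -10]].
Y = (S⁻¹C)R⁻¹ = [[0, 2], [2, -2], [-4, 3]].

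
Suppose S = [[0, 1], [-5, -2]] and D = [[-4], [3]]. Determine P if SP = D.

Since S multiplies P on the left, P = S⁻¹D.
S has determinant 5; S⁻¹ = [[-2/5, -1/5], [1, 0]].
P = S⁻¹D = [[-2/5, -1/5], [1, 0]] · [[-4], [3]] = [[1], [-4]].

P = [[1], [-4]]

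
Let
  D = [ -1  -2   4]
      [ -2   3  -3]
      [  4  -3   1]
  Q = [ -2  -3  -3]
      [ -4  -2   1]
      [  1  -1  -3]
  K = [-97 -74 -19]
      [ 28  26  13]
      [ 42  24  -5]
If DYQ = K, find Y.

Left-multiply by D⁻¹ and right-multiply by Q⁻¹: Y = D⁻¹KQ⁻¹.
det D = 2; the adjugate gives D⁻¹ = [[-3, -5, -3], [-5, -17/2, -11/2], [-3, -11/2, -7/2]].
Q has determinant 1; Q⁻¹ = [[7, -6, -9], [-11, 9, 14], [6, -5, -8]].
D⁻¹K = [[25, 20, 7], [16, 17, 12], [-10, -5, 3]].
Y = (D⁻¹K)Q⁻¹ = [[-3, -5, -1], [-3, -3, -2], [3, 0, -4]].

Y = [[-3, -5, -1], [-3, -3, -2], [3, 0, -4]]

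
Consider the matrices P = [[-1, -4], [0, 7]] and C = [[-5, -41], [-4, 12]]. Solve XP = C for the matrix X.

Right-multiplying both sides by P⁻¹ gives X = CP⁻¹.
det P = -7; the adjugate gives P⁻¹ = [[-1, -4/7], [0, 1/7]].
X = CP⁻¹ = [[-5, -41], [-4, 12]] · [[-1, -4/7], [0, 1/7]] = [[5, -3], [4, 4]].

X = [[5, -3], [4, 4]]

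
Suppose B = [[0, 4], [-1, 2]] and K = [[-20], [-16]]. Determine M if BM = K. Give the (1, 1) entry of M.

Since B multiplies M on the left, M = B⁻¹K.
det B = 4; the adjugate gives B⁻¹ = [[1/2, -1], [1/4, 0]].
M = B⁻¹K = [[1/2, -1], [1/4, 0]] · [[-20], [-16]] = [[6], [-5]].

6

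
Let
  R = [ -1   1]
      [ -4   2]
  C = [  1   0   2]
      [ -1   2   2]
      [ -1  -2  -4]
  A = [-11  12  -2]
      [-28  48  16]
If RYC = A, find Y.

Isolating Y: multiply by R⁻¹ from the left and C⁻¹ from the right, so Y = R⁻¹AC⁻¹.
det R = 2, so R⁻¹ = [[1, -1/2], [2, -1/2]].
det C = 4, so C⁻¹ = [[-1, -1, -1], [-3/2, -1/2, -1], [1, 1/2, 1/2]].
R⁻¹A = [[3, -12, -10], [-8, 0, -12]].
Y = (R⁻¹A)C⁻¹ = [[5, -2, 4], [-4, 2, 2]].

Y = [[5, -2, 4], [-4, 2, 2]]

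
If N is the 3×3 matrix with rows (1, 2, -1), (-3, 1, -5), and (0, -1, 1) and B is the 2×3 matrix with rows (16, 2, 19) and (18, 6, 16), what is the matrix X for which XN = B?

X = [[1, -5, -5], [6, -4, 2]]

Since N sits to the right of X, X = BN⁻¹.
det N = -1; the adjugate gives N⁻¹ = [[4, 1, 9], [-3, -1, -8], [-3, -1, -7]].
X = BN⁻¹ = [[16, 2, 19], [18, 6, 16]] · [[4, 1, 9], [-3, -1, -8], [-3, -1, -7]] = [[1, -5, -5], [6, -4, 2]].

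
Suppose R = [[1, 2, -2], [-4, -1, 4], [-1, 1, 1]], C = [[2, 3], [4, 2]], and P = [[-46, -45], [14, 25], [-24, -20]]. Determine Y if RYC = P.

Y = [[-1, 2], [-5, -3], [0, 1]]

Left-multiply by R⁻¹ and right-multiply by C⁻¹: Y = R⁻¹PC⁻¹.
R has determinant 5; R⁻¹ = [[-1, -4/5, 6/5], [0, -1/5, 4/5], [-1, -3/5, 7/5]].
C has determinant -8; C⁻¹ = [[-1/4, 3/8], [1/2, -1/4]].
R⁻¹P = [[6, 1], [-22, -21], [4, 2]].
Y = (R⁻¹P)C⁻¹ = [[-1, 2], [-5, -3], [0, 1]].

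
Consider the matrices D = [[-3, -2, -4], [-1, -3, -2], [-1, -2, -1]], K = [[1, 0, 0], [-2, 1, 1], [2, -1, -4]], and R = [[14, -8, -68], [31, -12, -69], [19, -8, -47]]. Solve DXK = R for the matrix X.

X = D⁻¹RK⁻¹ (apply D⁻¹ on the left and K⁻¹ on the right).
det D = 5; the adjugate gives D⁻¹ = [[-1/5, 6/5, -8/5], [1/5, -1/5, -2/5], [-1/5, -4/5, 7/5]].
det K = -3; the adjugate gives K⁻¹ = [[1, 0, 0], [2, 4/3, 1/3], [0, -1/3, -1/3]].
D⁻¹R = [[4, 0, 6], [-11, 4, 19], [-1, 0, 3]].
X = (D⁻¹R)K⁻¹ = [[4, -2, -2], [-3, -1, -5], [-1, -1, -1]].

X = [[4, -2, -2], [-3, -1, -5], [-1, -1, -1]]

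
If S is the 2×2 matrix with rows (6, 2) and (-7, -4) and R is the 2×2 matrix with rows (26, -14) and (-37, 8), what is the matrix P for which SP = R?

P = [[3, -4], [4, 5]]

Left-multiplying both sides by S⁻¹ gives P = S⁻¹R.
det S = -10, so S⁻¹ = [[2/5, 1/5], [-7/10, -3/5]].
P = S⁻¹R = [[2/5, 1/5], [-7/10, -3/5]] · [[26, -14], [-37, 8]] = [[3, -4], [4, 5]].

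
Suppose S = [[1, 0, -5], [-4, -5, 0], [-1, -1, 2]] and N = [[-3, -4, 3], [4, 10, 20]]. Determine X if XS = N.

S is on the right of X, so right-multiply by S⁻¹: X = NS⁻¹.
det S = -5; the adjugate gives S⁻¹ = [[2, -1, 5], [-8/5, 3/5, -4], [1/5, -1/5, 1]].
X = NS⁻¹ = [[-3, -4, 3], [4, 10, 20]] · [[2, -1, 5], [-8/5, 3/5, -4], [1/5, -1/5, 1]] = [[1, 0, 4], [-4, -2, 0]].

X = [[1, 0, 4], [-4, -2, 0]]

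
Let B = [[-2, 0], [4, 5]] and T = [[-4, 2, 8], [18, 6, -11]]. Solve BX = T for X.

X = [[2, -1, -4], [2, 2, 1]]

Since B multiplies X on the left, X = B⁻¹T.
det B = -10; the adjugate gives B⁻¹ = [[-1/2, 0], [2/5, 1/5]].
X = B⁻¹T = [[-1/2, 0], [2/5, 1/5]] · [[-4, 2, 8], [18, 6, -11]] = [[2, -1, -4], [2, 2, 1]].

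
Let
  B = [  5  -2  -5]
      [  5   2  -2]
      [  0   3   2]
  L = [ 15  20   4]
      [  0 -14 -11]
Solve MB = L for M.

Since B sits to the right of M, M = LB⁻¹.
det B = -5, so B⁻¹ = [[-2, 11/5, -14/5], [2, -2, 3], [-3, 3, -4]].
M = LB⁻¹ = [[15, 20, 4], [0, -14, -11]] · [[-2, 11/5, -14/5], [2, -2, 3], [-3, 3, -4]] = [[-2, 5, 2], [5, -5, 2]].

M = [[-2, 5, 2], [5, -5, 2]]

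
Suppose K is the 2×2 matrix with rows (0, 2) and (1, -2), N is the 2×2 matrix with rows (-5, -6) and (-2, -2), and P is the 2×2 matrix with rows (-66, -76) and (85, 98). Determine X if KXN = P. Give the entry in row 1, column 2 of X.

X = K⁻¹PN⁻¹ (apply K⁻¹ on the left and N⁻¹ on the right).
K has determinant -2; K⁻¹ = [[1, 1], [1/2, 0]].
det N = -2; the adjugate gives N⁻¹ = [[1, -3], [-1, 5/2]].
K⁻¹P = [[19, 22], [-33, -38]].
X = (K⁻¹P)N⁻¹ = [[-3, -2], [5, 4]].

-2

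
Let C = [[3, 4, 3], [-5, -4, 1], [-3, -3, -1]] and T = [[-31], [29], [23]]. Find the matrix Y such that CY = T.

Y = [[-3], [-4], [-2]]

C is on the left of Y, so left-multiply by C⁻¹: Y = C⁻¹T.
det C = -2; the adjugate gives C⁻¹ = [[-7/2, 5/2, -8], [4, -3, 9], [-3/2, 3/2, -4]].
Y = C⁻¹T = [[-7/2, 5/2, -8], [4, -3, 9], [-3/2, 3/2, -4]] · [[-31], [29], [23]] = [[-3], [-4], [-2]].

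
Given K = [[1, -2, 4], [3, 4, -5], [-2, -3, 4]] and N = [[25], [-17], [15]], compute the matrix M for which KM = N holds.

M = [[3], [1], [6]]

Since K multiplies M on the left, M = K⁻¹N.
K has determinant 1; K⁻¹ = [[1, -4, -6], [-2, 12, 17], [-1, 7, 10]].
M = K⁻¹N = [[1, -4, -6], [-2, 12, 17], [-1, 7, 10]] · [[25], [-17], [15]] = [[3], [1], [6]].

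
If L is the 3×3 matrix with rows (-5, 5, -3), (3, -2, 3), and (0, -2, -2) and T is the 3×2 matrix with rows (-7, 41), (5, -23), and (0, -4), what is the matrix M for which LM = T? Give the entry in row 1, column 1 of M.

-5

Left-multiplying both sides by L⁻¹ gives M = L⁻¹T.
det L = -2, so L⁻¹ = [[-5, -8, -9/2], [-3, -5, -3], [3, 5, 5/2]].
M = L⁻¹T = [[-5, -8, -9/2], [-3, -5, -3], [3, 5, 5/2]] · [[-7, 41], [5, -23], [0, -4]] = [[-5, -3], [-4, 4], [4, -2]].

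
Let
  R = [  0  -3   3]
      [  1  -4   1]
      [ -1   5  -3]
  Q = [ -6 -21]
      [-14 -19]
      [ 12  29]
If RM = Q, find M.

M = [[6, 0], [6, 4], [4, -3]]

R is on the left of M, so left-multiply by R⁻¹: M = R⁻¹Q.
R has determinant -3; R⁻¹ = [[-7/3, -2, -3], [-2/3, -1, -1], [-1/3, -1, -1]].
M = R⁻¹Q = [[-7/3, -2, -3], [-2/3, -1, -1], [-1/3, -1, -1]] · [[-6, -21], [-14, -19], [12, 29]] = [[6, 0], [6, 4], [4, -3]].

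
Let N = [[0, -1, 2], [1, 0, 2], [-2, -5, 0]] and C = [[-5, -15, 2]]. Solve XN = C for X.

X = [[0, 1, 3]]

Since N sits to the right of X, X = CN⁻¹.
det N = -6; the adjugate gives N⁻¹ = [[-5/3, 5/3, 1/3], [2/3, -2/3, -1/3], [5/6, -1/3, -1/6]].
X = CN⁻¹ = [[-5, -15, 2]] · [[-5/3, 5/3, 1/3], [2/3, -2/3, -1/3], [5/6, -1/3, -1/6]] = [[0, 1, 3]].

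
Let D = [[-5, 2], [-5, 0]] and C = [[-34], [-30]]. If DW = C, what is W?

W = [[6], [-2]]

Left-multiplying both sides by D⁻¹ gives W = D⁻¹C.
det D = 10; the adjugate gives D⁻¹ = [[0, -1/5], [1/2, -1/2]].
W = D⁻¹C = [[0, -1/5], [1/2, -1/2]] · [[-34], [-30]] = [[6], [-2]].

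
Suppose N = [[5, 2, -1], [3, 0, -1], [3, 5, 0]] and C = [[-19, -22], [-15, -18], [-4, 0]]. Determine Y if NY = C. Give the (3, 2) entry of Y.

3

N is on the left of Y, so left-multiply by N⁻¹: Y = N⁻¹C.
det N = 4, so N⁻¹ = [[5/4, -5/4, -1/2], [-3/4, 3/4, 1/2], [15/4, -19/4, -3/2]].
Y = N⁻¹C = [[5/4, -5/4, -1/2], [-3/4, 3/4, 1/2], [15/4, -19/4, -3/2]] · [[-19, -22], [-15, -18], [-4, 0]] = [[-3, -5], [1, 3], [6, 3]].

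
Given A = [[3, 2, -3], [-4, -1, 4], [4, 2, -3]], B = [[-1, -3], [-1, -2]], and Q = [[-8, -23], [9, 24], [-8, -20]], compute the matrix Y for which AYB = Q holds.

Isolating Y: multiply by A⁻¹ from the left and B⁻¹ from the right, so Y = A⁻¹QB⁻¹.
A has determinant 5; A⁻¹ = [[-1, 0, 1], [4/5, 3/5, 0], [-4/5, 2/5, 1]].
B has determinant -1; B⁻¹ = [[2, -3], [-1, 1]].
A⁻¹Q = [[0, 3], [-1, -4], [2, 8]].
Y = (A⁻¹Q)B⁻¹ = [[-3, 3], [2, -1], [-4, 2]].

Y = [[-3, 3], [2, -1], [-4, 2]]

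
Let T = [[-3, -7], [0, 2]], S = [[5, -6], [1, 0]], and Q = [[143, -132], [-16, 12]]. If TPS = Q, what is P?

Left-multiply by T⁻¹ and right-multiply by S⁻¹: P = T⁻¹QS⁻¹.
det T = -6; the adjugate gives T⁻¹ = [[-1/3, -7/6], [0, 1/2]].
det S = 6, so S⁻¹ = [[0, 1], [-1/6, 5/6]].
T⁻¹Q = [[-29, 30], [-8, 6]].
P = (T⁻¹Q)S⁻¹ = [[-5, -4], [-1, -3]].

P = [[-5, -4], [-1, -3]]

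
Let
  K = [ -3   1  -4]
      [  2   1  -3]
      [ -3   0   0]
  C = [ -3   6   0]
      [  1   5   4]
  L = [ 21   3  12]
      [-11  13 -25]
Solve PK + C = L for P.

PK = L − C = [[24, -3, 12], [-12, 8, -29]].
Right-multiplying both sides by K⁻¹ gives P = (L − C)K⁻¹.
det K = -3; the adjugate gives K⁻¹ = [[0, 0, -1/3], [-3, 4, 17/3], [-1, 1, 5/3]].
P = (L − C)K⁻¹ = [[-3, 0, -5], [5, 3, 1]].

P = [[-3, 0, -5], [5, 3, 1]]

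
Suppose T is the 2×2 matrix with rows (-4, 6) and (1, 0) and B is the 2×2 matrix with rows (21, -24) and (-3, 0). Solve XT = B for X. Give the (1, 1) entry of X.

-4

Right-multiplying both sides by T⁻¹ gives X = BT⁻¹.
det T = -6; the adjugate gives T⁻¹ = [[0, 1], [1/6, 2/3]].
X = BT⁻¹ = [[21, -24], [-3, 0]] · [[0, 1], [1/6, 2/3]] = [[-4, 5], [0, -3]].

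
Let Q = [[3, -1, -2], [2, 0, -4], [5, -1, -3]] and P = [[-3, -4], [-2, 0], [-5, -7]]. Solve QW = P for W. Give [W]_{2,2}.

0

Q is on the left of W, so left-multiply by Q⁻¹: W = Q⁻¹P.
Q has determinant 6; Q⁻¹ = [[-2/3, -1/6, 2/3], [-7/3, 1/6, 4/3], [-1/3, -1/3, 1/3]].
W = Q⁻¹P = [[-2/3, -1/6, 2/3], [-7/3, 1/6, 4/3], [-1/3, -1/3, 1/3]] · [[-3, -4], [-2, 0], [-5, -7]] = [[-1, -2], [0, 0], [0, -1]].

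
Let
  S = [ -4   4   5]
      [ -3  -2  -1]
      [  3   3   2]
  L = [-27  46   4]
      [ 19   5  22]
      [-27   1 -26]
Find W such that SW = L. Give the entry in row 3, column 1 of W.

S is on the left of W, so left-multiply by S⁻¹: W = S⁻¹L.
det S = 1, so S⁻¹ = [[-1, 7, 6], [3, -23, -19], [-3, 24, 20]].
W = S⁻¹L = [[-1, 7, 6], [3, -23, -19], [-3, 24, 20]] · [[-27, 46, 4], [19, 5, 22], [-27, 1, -26]] = [[-2, -5, -6], [-5, 4, 0], [-3, 2, -4]].

-3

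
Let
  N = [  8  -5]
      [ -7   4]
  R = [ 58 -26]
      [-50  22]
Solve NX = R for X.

Since N multiplies X on the left, X = N⁻¹R.
det N = -3, so N⁻¹ = [[-4/3, -5/3], [-7/3, -8/3]].
X = N⁻¹R = [[-4/3, -5/3], [-7/3, -8/3]] · [[58, -26], [-50, 22]] = [[6, -2], [-2, 2]].

X = [[6, -2], [-2, 2]]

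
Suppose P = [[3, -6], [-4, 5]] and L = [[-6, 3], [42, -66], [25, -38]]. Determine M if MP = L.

M = [[2, 3], [6, -6], [3, -4]]

Right-multiplying both sides by P⁻¹ gives M = LP⁻¹.
P has determinant -9; P⁻¹ = [[-5/9, -2/3], [-4/9, -1/3]].
M = LP⁻¹ = [[-6, 3], [42, -66], [25, -38]] · [[-5/9, -2/3], [-4/9, -1/3]] = [[2, 3], [6, -6], [3, -4]].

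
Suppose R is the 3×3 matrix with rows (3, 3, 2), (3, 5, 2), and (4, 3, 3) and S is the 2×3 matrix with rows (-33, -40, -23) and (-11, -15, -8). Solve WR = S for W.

W = [[-2, -5, -3], [2, -3, -2]]

R is on the right of W, so right-multiply by R⁻¹: W = SR⁻¹.
det R = 2; the adjugate gives R⁻¹ = [[9/2, -3/2, -2], [-1/2, 1/2, 0], [-11/2, 3/2, 3]].
W = SR⁻¹ = [[-33, -40, -23], [-11, -15, -8]] · [[9/2, -3/2, -2], [-1/2, 1/2, 0], [-11/2, 3/2, 3]] = [[-2, -5, -3], [2, -3, -2]].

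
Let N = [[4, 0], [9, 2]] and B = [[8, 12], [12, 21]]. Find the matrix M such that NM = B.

M = [[2, 3], [-3, -3]]

N is on the left of M, so left-multiply by N⁻¹: M = N⁻¹B.
det N = 8; the adjugate gives N⁻¹ = [[1/4, 0], [-9/8, 1/2]].
M = N⁻¹B = [[1/4, 0], [-9/8, 1/2]] · [[8, 12], [12, 21]] = [[2, 3], [-3, -3]].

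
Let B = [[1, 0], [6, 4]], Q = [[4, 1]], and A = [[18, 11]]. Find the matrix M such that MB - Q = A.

M = [[4, 3]]

MB = A + Q = [[22, 12]].
Since B sits to the right of M, M = (A + Q)B⁻¹.
B has determinant 4; B⁻¹ = [[1, 0], [-3/2, 1/4]].
M = (A + Q)B⁻¹ = [[4, 3]].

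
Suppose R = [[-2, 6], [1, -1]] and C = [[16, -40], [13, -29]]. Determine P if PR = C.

P = [[-6, 4], [-4, 5]]

Since R sits to the right of P, P = CR⁻¹.
R has determinant -4; R⁻¹ = [[1/4, 3/2], [1/4, 1/2]].
P = CR⁻¹ = [[16, -40], [13, -29]] · [[1/4, 3/2], [1/4, 1/2]] = [[-6, 4], [-4, 5]].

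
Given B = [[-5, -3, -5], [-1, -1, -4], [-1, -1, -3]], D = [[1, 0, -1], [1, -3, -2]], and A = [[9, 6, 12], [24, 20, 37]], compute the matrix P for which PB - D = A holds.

P = [[-2, -1, 1], [-4, 0, -5]]

PB = A + D = [[10, 6, 11], [25, 17, 35]].
Since B sits to the right of P, P = (A + D)B⁻¹.
det B = 2, so B⁻¹ = [[-1/2, -2, 7/2], [1/2, 5, -15/2], [0, -1, 1]].
P = (A + D)B⁻¹ = [[-2, -1, 1], [-4, 0, -5]].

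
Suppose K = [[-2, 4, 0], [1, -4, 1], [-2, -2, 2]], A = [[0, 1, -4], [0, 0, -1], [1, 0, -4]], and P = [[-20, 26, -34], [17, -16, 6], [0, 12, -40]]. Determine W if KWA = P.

W = K⁻¹PA⁻¹ (apply K⁻¹ on the left and A⁻¹ on the right).
K has determinant -4; K⁻¹ = [[3/2, 2, -1], [1, 1, -1/2], [5/2, 3, -1]].
det A = -1; the adjugate gives A⁻¹ = [[0, -4, 1], [1, -4, 0], [0, -1, 0]].
K⁻¹P = [[4, -5, 1], [-3, 4, -8], [1, 5, -27]].
W = (K⁻¹P)A⁻¹ = [[-5, 3, 4], [4, 4, -3], [5, 3, 1]].

W = [[-5, 3, 4], [4, 4, -3], [5, 3, 1]]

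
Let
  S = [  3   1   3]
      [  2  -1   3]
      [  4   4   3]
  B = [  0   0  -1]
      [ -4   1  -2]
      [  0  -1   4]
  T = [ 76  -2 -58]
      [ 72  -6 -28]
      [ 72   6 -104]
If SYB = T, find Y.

Left-multiply by S⁻¹ and right-multiply by B⁻¹: Y = S⁻¹TB⁻¹.
det S = -3; the adjugate gives S⁻¹ = [[5, -3, -2], [-2, 1, 1], [-4, 8/3, 5/3]].
det B = -4; the adjugate gives B⁻¹ = [[-1/2, -1/4, -1/4], [-4, 0, -1], [-1, 0, 0]].
S⁻¹T = [[20, -4, 2], [-8, 4, -16], [8, 2, -16]].
Y = (S⁻¹T)B⁻¹ = [[4, -5, -1], [4, 2, -2], [4, -2, -4]].

Y = [[4, -5, -1], [4, 2, -2], [4, -2, -4]]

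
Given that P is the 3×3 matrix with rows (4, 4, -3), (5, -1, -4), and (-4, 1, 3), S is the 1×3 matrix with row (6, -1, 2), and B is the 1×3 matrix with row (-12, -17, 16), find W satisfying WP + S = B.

W = [[-4, -2, -2]]

WP = B − S = [[-18, -16, 14]].
Since P sits to the right of W, W = (B − S)P⁻¹.
det P = 5, so P⁻¹ = [[1/5, -3, -19/5], [1/5, 0, 1/5], [1/5, -4, -24/5]].
W = (B − S)P⁻¹ = [[-4, -2, -2]].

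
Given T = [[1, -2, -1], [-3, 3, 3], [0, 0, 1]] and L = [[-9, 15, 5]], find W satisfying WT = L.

W = [[-6, 1, -4]]

T is on the right of W, so right-multiply by T⁻¹: W = LT⁻¹.
det T = -3; the adjugate gives T⁻¹ = [[-1, -2/3, 1], [-1, -1/3, 0], [0, 0, 1]].
W = LT⁻¹ = [[-9, 15, 5]] · [[-1, -2/3, 1], [-1, -1/3, 0], [0, 0, 1]] = [[-6, 1, -4]].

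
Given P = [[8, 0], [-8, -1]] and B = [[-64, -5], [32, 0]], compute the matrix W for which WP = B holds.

W = [[-3, 5], [4, 0]]

Since P sits to the right of W, W = BP⁻¹.
P has determinant -8; P⁻¹ = [[1/8, 0], [-1, -1]].
W = BP⁻¹ = [[-64, -5], [32, 0]] · [[1/8, 0], [-1, -1]] = [[-3, 5], [4, 0]].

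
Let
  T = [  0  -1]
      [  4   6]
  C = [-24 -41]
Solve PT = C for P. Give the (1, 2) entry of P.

Since T sits to the right of P, P = CT⁻¹.
det T = 4; the adjugate gives T⁻¹ = [[3/2, 1/4], [-1, 0]].
P = CT⁻¹ = [[-24, -41]] · [[3/2, 1/4], [-1, 0]] = [[5, -6]].

-6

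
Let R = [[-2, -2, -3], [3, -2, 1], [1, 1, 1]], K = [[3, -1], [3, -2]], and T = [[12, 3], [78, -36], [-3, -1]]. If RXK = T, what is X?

X = R⁻¹TK⁻¹ (apply R⁻¹ on the left and K⁻¹ on the right).
det R = -5, so R⁻¹ = [[3/5, 1/5, 8/5], [2/5, -1/5, 7/5], [-1, 0, -2]].
det K = -3; the adjugate gives K⁻¹ = [[2/3, -1/3], [1, -1]].
R⁻¹T = [[18, -7], [-15, 7], [-6, -1]].
X = (R⁻¹T)K⁻¹ = [[5, 1], [-3, -2], [-5, 3]].

X = [[5, 1], [-3, -2], [-5, 3]]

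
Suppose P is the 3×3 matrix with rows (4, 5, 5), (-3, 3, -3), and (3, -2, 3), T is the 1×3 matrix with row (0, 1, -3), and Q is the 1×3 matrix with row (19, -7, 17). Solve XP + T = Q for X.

XP = Q − T = [[19, -8, 20]].
P is on the right of X, so right-multiply by P⁻¹: X = (Q − T)P⁻¹.
P has determinant -3; P⁻¹ = [[-1, 25/3, 10], [0, 1, 1], [1, -23/3, -9]].
X = (Q − T)P⁻¹ = [[1, -3, 2]].

X = [[1, -3, 2]]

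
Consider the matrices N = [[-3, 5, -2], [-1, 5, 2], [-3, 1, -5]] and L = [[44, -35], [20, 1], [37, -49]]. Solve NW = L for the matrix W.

N is on the left of W, so left-multiply by N⁻¹: W = N⁻¹L.
N has determinant -2; N⁻¹ = [[27/2, -23/2, -10], [11/2, -9/2, -4], [-7, 6, 5]].
W = N⁻¹L = [[27/2, -23/2, -10], [11/2, -9/2, -4], [-7, 6, 5]] · [[44, -35], [20, 1], [37, -49]] = [[-6, 6], [4, -1], [-3, 6]].

W = [[-6, 6], [4, -1], [-3, 6]]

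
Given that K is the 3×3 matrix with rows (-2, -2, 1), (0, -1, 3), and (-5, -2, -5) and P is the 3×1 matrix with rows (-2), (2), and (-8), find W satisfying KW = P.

W = [[-2], [4], [2]]

Left-multiplying both sides by K⁻¹ gives W = K⁻¹P.
K has determinant 3; K⁻¹ = [[11/3, -4, -5/3], [-5, 5, 2], [-5/3, 2, 2/3]].
W = K⁻¹P = [[11/3, -4, -5/3], [-5, 5, 2], [-5/3, 2, 2/3]] · [[-2], [2], [-8]] = [[-2], [4], [2]].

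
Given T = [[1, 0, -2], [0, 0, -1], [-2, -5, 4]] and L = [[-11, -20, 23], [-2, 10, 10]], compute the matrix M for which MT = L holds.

M = [[-3, -1, 4], [-6, -6, -2]]

T is on the right of M, so right-multiply by T⁻¹: M = LT⁻¹.
T has determinant -5; T⁻¹ = [[1, -2, 0], [-2/5, 0, -1/5], [0, -1, 0]].
M = LT⁻¹ = [[-11, -20, 23], [-2, 10, 10]] · [[1, -2, 0], [-2/5, 0, -1/5], [0, -1, 0]] = [[-3, -1, 4], [-6, -6, -2]].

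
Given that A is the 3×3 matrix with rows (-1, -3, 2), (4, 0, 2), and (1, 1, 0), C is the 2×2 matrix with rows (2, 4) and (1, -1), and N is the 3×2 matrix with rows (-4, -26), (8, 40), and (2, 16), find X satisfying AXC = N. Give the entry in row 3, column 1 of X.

0

Left-multiply by A⁻¹ and right-multiply by C⁻¹: X = A⁻¹NC⁻¹.
det A = 4; the adjugate gives A⁻¹ = [[-1/2, 1/2, -3/2], [1/2, -1/2, 5/2], [1, -1/2, 3]].
det C = -6, so C⁻¹ = [[1/6, 2/3], [1/6, -1/3]].
A⁻¹N = [[3, 9], [-1, 7], [-2, 2]].
X = (A⁻¹N)C⁻¹ = [[2, -1], [1, -3], [0, -2]].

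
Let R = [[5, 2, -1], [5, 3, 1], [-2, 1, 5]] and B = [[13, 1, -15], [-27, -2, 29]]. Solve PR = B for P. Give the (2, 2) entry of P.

-2

R is on the right of P, so right-multiply by R⁻¹: P = BR⁻¹.
det R = 5, so R⁻¹ = [[14/5, -11/5, 1], [-27/5, 23/5, -2], [11/5, -9/5, 1]].
P = BR⁻¹ = [[13, 1, -15], [-27, -2, 29]] · [[14/5, -11/5, 1], [-27/5, 23/5, -2], [11/5, -9/5, 1]] = [[-2, 3, -4], [-1, -2, 6]].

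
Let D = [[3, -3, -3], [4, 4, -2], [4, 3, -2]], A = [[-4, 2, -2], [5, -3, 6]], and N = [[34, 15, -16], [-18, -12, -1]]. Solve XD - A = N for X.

XD = N + A = [[30, 17, -18], [-13, -15, 5]].
Right-multiplying both sides by D⁻¹ gives X = (N + A)D⁻¹.
D has determinant 6; D⁻¹ = [[-1/3, -5/2, 3], [0, 1, -1], [-2/3, -7/2, 4]].
X = (N + A)D⁻¹ = [[2, 5, 1], [1, 0, -4]].

X = [[2, 5, 1], [1, 0, -4]]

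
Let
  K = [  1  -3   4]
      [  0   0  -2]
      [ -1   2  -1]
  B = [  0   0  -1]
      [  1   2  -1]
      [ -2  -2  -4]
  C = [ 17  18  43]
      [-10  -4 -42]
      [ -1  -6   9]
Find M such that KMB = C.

M = [[2, -2, 2], [2, -5, -2], [-2, -3, -4]]

Isolating M: multiply by K⁻¹ from the left and B⁻¹ from the right, so M = K⁻¹CB⁻¹.
det K = -2, so K⁻¹ = [[-2, -5/2, -3], [-1, -3/2, -1], [0, -1/2, 0]].
B has determinant -2; B⁻¹ = [[5, -1, -1], [-3, 1, 1/2], [-1, 0, 0]].
K⁻¹C = [[-6, -8, -8], [-1, -6, 11], [5, 2, 21]].
M = (K⁻¹C)B⁻¹ = [[2, -2, 2], [2, -5, -2], [-2, -3, -4]].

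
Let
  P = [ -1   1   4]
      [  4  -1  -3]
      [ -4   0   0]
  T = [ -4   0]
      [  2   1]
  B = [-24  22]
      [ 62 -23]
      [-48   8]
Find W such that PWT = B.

W = [[-4, -2], [5, 0], [2, 5]]

W = P⁻¹BT⁻¹ (apply P⁻¹ on the left and T⁻¹ on the right).
P has determinant -4; P⁻¹ = [[0, 0, -1/4], [-3, -4, -13/4], [1, 1, 3/4]].
det T = -4; the adjugate gives T⁻¹ = [[-1/4, 0], [1/2, 1]].
P⁻¹B = [[12, -2], [-20, 0], [2, 5]].
W = (P⁻¹B)T⁻¹ = [[-4, -2], [5, 0], [2, 5]].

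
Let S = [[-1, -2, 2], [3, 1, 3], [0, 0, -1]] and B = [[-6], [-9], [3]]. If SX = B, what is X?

Left-multiplying both sides by S⁻¹ gives X = S⁻¹B.
S has determinant -5; S⁻¹ = [[1/5, 2/5, 8/5], [-3/5, -1/5, -9/5], [0, 0, -1]].
X = S⁻¹B = [[1/5, 2/5, 8/5], [-3/5, -1/5, -9/5], [0, 0, -1]] · [[-6], [-9], [3]] = [[0], [0], [-3]].

X = [[0], [0], [-3]]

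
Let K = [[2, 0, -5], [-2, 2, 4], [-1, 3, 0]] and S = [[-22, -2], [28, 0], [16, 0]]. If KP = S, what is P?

K is on the left of P, so left-multiply by K⁻¹: P = K⁻¹S.
det K = -4; the adjugate gives K⁻¹ = [[3, 15/4, -5/2], [1, 5/4, -1/2], [1, 3/2, -1]].
P = K⁻¹S = [[3, 15/4, -5/2], [1, 5/4, -1/2], [1, 3/2, -1]] · [[-22, -2], [28, 0], [16, 0]] = [[-1, -6], [5, -2], [4, -2]].

P = [[-1, -6], [5, -2], [4, -2]]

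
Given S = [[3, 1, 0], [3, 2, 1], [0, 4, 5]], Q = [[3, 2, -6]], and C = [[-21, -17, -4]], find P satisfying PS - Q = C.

PS = C + Q = [[-18, -15, -10]].
Since S sits to the right of P, P = (C + Q)S⁻¹.
S has determinant 3; S⁻¹ = [[2, -5/3, 1/3], [-5, 5, -1], [4, -4, 1]].
P = (C + Q)S⁻¹ = [[-1, -5, -1]].

P = [[-1, -5, -1]]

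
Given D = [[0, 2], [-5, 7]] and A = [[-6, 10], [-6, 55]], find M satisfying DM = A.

M = [[-3, -4], [-3, 5]]

Since D multiplies M on the left, M = D⁻¹A.
D has determinant 10; D⁻¹ = [[7/10, -1/5], [1/2, 0]].
M = D⁻¹A = [[7/10, -1/5], [1/2, 0]] · [[-6, 10], [-6, 55]] = [[-3, -4], [-3, 5]].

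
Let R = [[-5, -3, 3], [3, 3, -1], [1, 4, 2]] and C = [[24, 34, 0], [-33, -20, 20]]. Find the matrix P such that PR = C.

Since R sits to the right of P, P = CR⁻¹.
R has determinant -2; R⁻¹ = [[-5, -9, 3], [7/2, 13/2, -2], [-9/2, -17/2, 3]].
P = CR⁻¹ = [[24, 34, 0], [-33, -20, 20]] · [[-5, -9, 3], [7/2, 13/2, -2], [-9/2, -17/2, 3]] = [[-1, 5, 4], [5, -3, 1]].

P = [[-1, 5, 4], [5, -3, 1]]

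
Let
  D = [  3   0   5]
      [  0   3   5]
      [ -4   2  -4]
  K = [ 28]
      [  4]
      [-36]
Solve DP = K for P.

Since D multiplies P on the left, P = D⁻¹K.
det D = -6; the adjugate gives D⁻¹ = [[11/3, -5/3, 5/2], [10/3, -4/3, 5/2], [-2, 1, -3/2]].
P = D⁻¹K = [[11/3, -5/3, 5/2], [10/3, -4/3, 5/2], [-2, 1, -3/2]] · [[28], [4], [-36]] = [[6], [-2], [2]].

P = [[6], [-2], [2]]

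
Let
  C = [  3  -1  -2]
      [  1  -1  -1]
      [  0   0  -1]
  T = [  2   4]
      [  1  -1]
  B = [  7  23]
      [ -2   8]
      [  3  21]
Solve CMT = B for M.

M = [[0, 3], [3, 2], [-4, 5]]

M = C⁻¹BT⁻¹ (apply C⁻¹ on the left and T⁻¹ on the right).
C has determinant 2; C⁻¹ = [[1/2, -1/2, -1/2], [1/2, -3/2, 1/2], [0, 0, -1]].
det T = -6; the adjugate gives T⁻¹ = [[1/6, 2/3], [1/6, -1/3]].
C⁻¹B = [[3, -3], [8, 10], [-3, -21]].
M = (C⁻¹B)T⁻¹ = [[0, 3], [3, 2], [-4, 5]].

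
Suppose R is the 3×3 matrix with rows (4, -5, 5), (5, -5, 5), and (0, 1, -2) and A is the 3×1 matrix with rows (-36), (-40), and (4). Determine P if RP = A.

P = [[-4], [4], [0]]

Since R multiplies P on the left, P = R⁻¹A.
det R = -5; the adjugate gives R⁻¹ = [[-1, 1, 0], [-2, 8/5, -1], [-1, 4/5, -1]].
P = R⁻¹A = [[-1, 1, 0], [-2, 8/5, -1], [-1, 4/5, -1]] · [[-36], [-40], [4]] = [[-4], [4], [0]].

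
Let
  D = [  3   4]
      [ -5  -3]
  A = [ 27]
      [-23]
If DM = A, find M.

M = [[1], [6]]

D is on the left of M, so left-multiply by D⁻¹: M = D⁻¹A.
D has determinant 11; D⁻¹ = [[-3/11, -4/11], [5/11, 3/11]].
M = D⁻¹A = [[-3/11, -4/11], [5/11, 3/11]] · [[27], [-23]] = [[1], [6]].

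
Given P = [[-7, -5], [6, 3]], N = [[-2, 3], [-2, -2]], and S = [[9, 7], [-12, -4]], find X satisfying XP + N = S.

X = [[1, 3], [-2, -4]]

XP = S − N = [[11, 4], [-10, -2]].
P is on the right of X, so right-multiply by P⁻¹: X = (S − N)P⁻¹.
P has determinant 9; P⁻¹ = [[1/3, 5/9], [-2/3, -7/9]].
X = (S − N)P⁻¹ = [[1, 3], [-2, -4]].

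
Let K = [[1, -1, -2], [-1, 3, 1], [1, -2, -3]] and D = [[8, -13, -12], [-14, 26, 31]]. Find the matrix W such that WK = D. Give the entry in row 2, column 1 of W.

Right-multiplying both sides by K⁻¹ gives W = DK⁻¹.
det K = -3; the adjugate gives K⁻¹ = [[7/3, -1/3, -5/3], [2/3, 1/3, -1/3], [1/3, -1/3, -2/3]].
W = DK⁻¹ = [[8, -13, -12], [-14, 26, 31]] · [[7/3, -1/3, -5/3], [2/3, 1/3, -1/3], [1/3, -1/3, -2/3]] = [[6, -3, -1], [-5, 3, -6]].

-5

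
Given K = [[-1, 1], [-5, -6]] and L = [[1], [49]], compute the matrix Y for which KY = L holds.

Left-multiplying both sides by K⁻¹ gives Y = K⁻¹L.
det K = 11, so K⁻¹ = [[-6/11, -1/11], [5/11, -1/11]].
Y = K⁻¹L = [[-6/11, -1/11], [5/11, -1/11]] · [[1], [49]] = [[-5], [-4]].

Y = [[-5], [-4]]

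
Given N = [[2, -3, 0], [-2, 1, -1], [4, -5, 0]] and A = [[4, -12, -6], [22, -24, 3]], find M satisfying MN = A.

M = [[-4, 6, 6], [2, -3, 3]]

Since N sits to the right of M, M = AN⁻¹.
det N = 2; the adjugate gives N⁻¹ = [[-5/2, 0, 3/2], [-2, 0, 1], [3, -1, -2]].
M = AN⁻¹ = [[4, -12, -6], [22, -24, 3]] · [[-5/2, 0, 3/2], [-2, 0, 1], [3, -1, -2]] = [[-4, 6, 6], [2, -3, 3]].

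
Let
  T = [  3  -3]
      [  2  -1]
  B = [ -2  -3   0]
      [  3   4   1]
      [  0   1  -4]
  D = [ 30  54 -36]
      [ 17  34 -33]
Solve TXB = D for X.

X = [[-5, -1, 5], [0, -1, 2]]

X = T⁻¹DB⁻¹ (apply T⁻¹ on the left and B⁻¹ on the right).
det T = 3; the adjugate gives T⁻¹ = [[-1/3, 1], [-2/3, 1]].
det B = -2, so B⁻¹ = [[17/2, 6, 3/2], [-6, -4, -1], [-3/2, -1, -1/2]].
T⁻¹D = [[7, 16, -21], [-3, -2, -9]].
X = (T⁻¹D)B⁻¹ = [[-5, -1, 5], [0, -1, 2]].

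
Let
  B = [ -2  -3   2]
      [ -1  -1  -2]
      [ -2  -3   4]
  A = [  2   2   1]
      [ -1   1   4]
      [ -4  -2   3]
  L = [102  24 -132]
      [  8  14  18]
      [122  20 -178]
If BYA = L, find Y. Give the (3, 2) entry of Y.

-4

Y = B⁻¹LA⁻¹ (apply B⁻¹ on the left and A⁻¹ on the right).
B has determinant -2; B⁻¹ = [[5, -3, -4], [-4, 2, 3], [-1/2, 0, 1/2]].
det A = 2; the adjugate gives A⁻¹ = [[11/2, -4, 7/2], [-13/2, 5, -9/2], [3, -2, 2]].
B⁻¹L = [[-2, -2, -2], [-26, -8, 30], [10, -2, -23]].
Y = (B⁻¹L)A⁻¹ = [[-4, 2, -2], [-1, 4, 5], [-1, -4, -2]].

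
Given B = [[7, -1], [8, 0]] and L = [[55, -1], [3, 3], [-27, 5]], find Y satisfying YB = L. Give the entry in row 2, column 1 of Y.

-3

Right-multiplying both sides by B⁻¹ gives Y = LB⁻¹.
B has determinant 8; B⁻¹ = [[0, 1/8], [-1, 7/8]].
Y = LB⁻¹ = [[55, -1], [3, 3], [-27, 5]] · [[0, 1/8], [-1, 7/8]] = [[1, 6], [-3, 3], [-5, 1]].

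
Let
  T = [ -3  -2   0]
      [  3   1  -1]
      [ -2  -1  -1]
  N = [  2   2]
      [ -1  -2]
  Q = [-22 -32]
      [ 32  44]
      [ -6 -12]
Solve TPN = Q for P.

Isolating P: multiply by T⁻¹ from the left and N⁻¹ from the right, so P = T⁻¹QN⁻¹.
det T = -4; the adjugate gives T⁻¹ = [[1/2, 1/2, -1/2], [-5/4, -3/4, 3/4], [1/4, -1/4, -3/4]].
det N = -2, so N⁻¹ = [[1, 1], [-1/2, -1]].
T⁻¹Q = [[8, 12], [-1, -2], [-9, -10]].
P = (T⁻¹Q)N⁻¹ = [[2, -4], [0, 1], [-4, 1]].

P = [[2, -4], [0, 1], [-4, 1]]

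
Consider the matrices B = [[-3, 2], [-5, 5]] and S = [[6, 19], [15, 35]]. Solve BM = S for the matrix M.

M = [[0, -5], [3, 2]]

Left-multiplying both sides by B⁻¹ gives M = B⁻¹S.
det B = -5; the adjugate gives B⁻¹ = [[-1, 2/5], [-1, 3/5]].
M = B⁻¹S = [[-1, 2/5], [-1, 3/5]] · [[6, 19], [15, 35]] = [[0, -5], [3, 2]].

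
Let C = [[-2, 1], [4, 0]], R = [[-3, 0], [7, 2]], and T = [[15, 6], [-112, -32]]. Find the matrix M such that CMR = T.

M = [[0, -4], [2, -5]]

Left-multiply by C⁻¹ and right-multiply by R⁻¹: M = C⁻¹TR⁻¹.
det C = -4, so C⁻¹ = [[0, 1/4], [1, 1/2]].
det R = -6; the adjugate gives R⁻¹ = [[-1/3, 0], [7/6, 1/2]].
C⁻¹T = [[-28, -8], [-41, -10]].
M = (C⁻¹T)R⁻¹ = [[0, -4], [2, -5]].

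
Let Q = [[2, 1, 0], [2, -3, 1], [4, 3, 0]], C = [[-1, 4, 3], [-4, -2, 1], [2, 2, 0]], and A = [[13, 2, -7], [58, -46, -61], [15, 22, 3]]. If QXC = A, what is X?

X = [[-4, 0, 4], [5, 2, 1], [5, -1, 1]]

X = Q⁻¹AC⁻¹ (apply Q⁻¹ on the left and C⁻¹ on the right).
det Q = -2; the adjugate gives Q⁻¹ = [[3/2, 0, -1/2], [-2, 0, 1], [-9, 1, 4]].
det C = -2; the adjugate gives C⁻¹ = [[1, -3, -5], [-1, 3, 11/2], [2, -5, -9]].
Q⁻¹A = [[12, -8, -12], [-11, 18, 17], [1, 24, 14]].
X = (Q⁻¹A)C⁻¹ = [[-4, 0, 4], [5, 2, 1], [5, -1, 1]].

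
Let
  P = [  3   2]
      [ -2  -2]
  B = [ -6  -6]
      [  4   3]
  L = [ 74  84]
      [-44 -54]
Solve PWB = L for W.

W = [[-5, 0], [-2, -5]]

Isolating W: multiply by P⁻¹ from the left and B⁻¹ from the right, so W = P⁻¹LB⁻¹.
P has determinant -2; P⁻¹ = [[1, 1], [-1, -3/2]].
B has determinant 6; B⁻¹ = [[1/2, 1], [-2/3, -1]].
P⁻¹L = [[30, 30], [-8, -3]].
W = (P⁻¹L)B⁻¹ = [[-5, 0], [-2, -5]].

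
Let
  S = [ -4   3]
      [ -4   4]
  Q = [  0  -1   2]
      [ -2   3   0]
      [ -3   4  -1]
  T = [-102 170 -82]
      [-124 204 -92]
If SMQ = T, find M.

Isolating M: multiply by S⁻¹ from the left and Q⁻¹ from the right, so M = S⁻¹TQ⁻¹.
det S = -4, so S⁻¹ = [[-1, 3/4], [-1, 1]].
Q has determinant 4; Q⁻¹ = [[-3/4, 7/4, -3/2], [-1/2, 3/2, -1], [1/4, 3/4, -1/2]].
S⁻¹T = [[9, -17, 13], [-22, 34, -10]].
M = (S⁻¹T)Q⁻¹ = [[5, 0, -3], [-3, 5, 4]].

M = [[5, 0, -3], [-3, 5, 4]]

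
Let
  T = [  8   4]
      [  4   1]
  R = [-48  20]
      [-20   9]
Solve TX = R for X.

T is on the left of X, so left-multiply by T⁻¹: X = T⁻¹R.
det T = -8, so T⁻¹ = [[-1/8, 1/2], [1/2, -1]].
X = T⁻¹R = [[-1/8, 1/2], [1/2, -1]] · [[-48, 20], [-20, 9]] = [[-4, 2], [-4, 1]].

X = [[-4, 2], [-4, 1]]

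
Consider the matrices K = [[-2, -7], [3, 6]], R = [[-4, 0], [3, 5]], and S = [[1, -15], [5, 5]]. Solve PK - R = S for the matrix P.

P = [[3, 1], [2, 4]]

PK = S + R = [[-3, -15], [8, 10]].
Right-multiplying both sides by K⁻¹ gives P = (S + R)K⁻¹.
K has determinant 9; K⁻¹ = [[2/3, 7/9], [-1/3, -2/9]].
P = (S + R)K⁻¹ = [[3, 1], [2, 4]].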